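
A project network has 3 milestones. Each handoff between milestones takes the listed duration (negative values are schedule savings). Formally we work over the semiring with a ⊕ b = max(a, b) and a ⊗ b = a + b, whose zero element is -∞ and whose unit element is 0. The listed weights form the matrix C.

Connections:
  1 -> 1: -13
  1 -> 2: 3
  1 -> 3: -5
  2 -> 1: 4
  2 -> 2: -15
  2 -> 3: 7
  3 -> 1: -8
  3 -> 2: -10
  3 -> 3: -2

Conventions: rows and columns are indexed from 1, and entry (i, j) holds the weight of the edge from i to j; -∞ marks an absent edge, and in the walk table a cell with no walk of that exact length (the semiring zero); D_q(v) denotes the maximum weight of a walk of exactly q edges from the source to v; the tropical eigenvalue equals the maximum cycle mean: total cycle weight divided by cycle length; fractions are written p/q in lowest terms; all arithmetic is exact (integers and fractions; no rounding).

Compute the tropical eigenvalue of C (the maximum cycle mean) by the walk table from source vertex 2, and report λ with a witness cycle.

q=0: [-∞, 0, -∞]
q=1: [4, -15, 7]
q=2: [-1, 7, 5]
q=3: [11, 2, 14]
Optimal cycle mean attained by: cycle 1->2->1, total 3 + 4, length 2.
Answer: λ = 7/2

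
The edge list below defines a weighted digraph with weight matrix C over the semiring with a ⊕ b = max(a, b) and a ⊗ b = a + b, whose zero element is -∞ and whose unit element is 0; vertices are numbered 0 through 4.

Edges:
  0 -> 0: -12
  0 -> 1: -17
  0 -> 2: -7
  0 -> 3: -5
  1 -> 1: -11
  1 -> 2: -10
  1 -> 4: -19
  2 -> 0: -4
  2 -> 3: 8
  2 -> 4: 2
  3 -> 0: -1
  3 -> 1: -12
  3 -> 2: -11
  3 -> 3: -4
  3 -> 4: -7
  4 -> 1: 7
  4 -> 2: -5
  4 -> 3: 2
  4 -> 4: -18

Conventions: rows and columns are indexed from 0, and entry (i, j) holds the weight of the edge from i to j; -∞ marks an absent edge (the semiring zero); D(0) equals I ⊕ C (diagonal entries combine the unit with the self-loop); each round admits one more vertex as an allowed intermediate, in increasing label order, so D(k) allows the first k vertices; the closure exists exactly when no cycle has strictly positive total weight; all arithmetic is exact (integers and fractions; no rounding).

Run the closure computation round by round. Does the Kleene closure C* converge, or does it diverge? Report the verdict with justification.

D(0):
  [0, -17, -7, -5, -∞]
  [-∞, 0, -10, -∞, -19]
  [-4, -∞, 0, 8, 2]
  [-1, -12, -11, 0, -7]
  [-∞, 7, -5, 2, 0]
D(1):
  [0, -17, -7, -5, -∞]
  [-∞, 0, -10, -∞, -19]
  [-4, -21, 0, 8, 2]
  [-1, -12, -8, 0, -7]
  [-∞, 7, -5, 2, 0]
D(2):
  [0, -17, -7, -5, -36]
  [-∞, 0, -10, -∞, -19]
  [-4, -21, 0, 8, 2]
  [-1, -12, -8, 0, -7]
  [-∞, 7, -3, 2, 0]
D(3):
  [0, -17, -7, 1, -5]
  [-14, 0, -10, -2, -8]
  [-4, -21, 0, 8, 2]
  [-1, -12, -8, 0, -6]
  [-7, 7, -3, 5, 0]
D(4):
  [0, -11, -7, 1, -5]
  [-3, 0, -10, -2, -8]
  [7, -4, 0, 8, 2]
  [-1, -12, -8, 0, -6]
  [4, 7, -3, 5, 0]
D(5):
  [0, 2, -7, 1, -5]
  [-3, 0, -10, -2, -8]
  [7, 9, 0, 8, 2]
  [-1, 1, -8, 0, -6]
  [4, 7, -3, 5, 0]
Key observation: every diagonal entry stays at the unit through all rounds, so no improving cycle exists.
Answer: CONVERGES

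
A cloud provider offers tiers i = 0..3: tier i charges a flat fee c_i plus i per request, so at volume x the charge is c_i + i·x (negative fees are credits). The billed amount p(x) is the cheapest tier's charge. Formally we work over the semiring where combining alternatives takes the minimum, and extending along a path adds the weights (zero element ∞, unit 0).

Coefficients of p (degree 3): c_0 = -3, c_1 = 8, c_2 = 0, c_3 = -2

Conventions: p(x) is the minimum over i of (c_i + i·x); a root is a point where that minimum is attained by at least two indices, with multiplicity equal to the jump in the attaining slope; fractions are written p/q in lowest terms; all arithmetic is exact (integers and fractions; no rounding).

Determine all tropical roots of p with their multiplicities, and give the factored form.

hull edge (i=0, c=-3) to (i=3, c=-2): slope 1/3, span 3
Factored form: p(x) = -2 ⊗ (x ⊕ (-1/3)) ⊗ (x ⊕ (-1/3)) ⊗ (x ⊕ (-1/3))
Answer: roots = -1/3 (mult 3)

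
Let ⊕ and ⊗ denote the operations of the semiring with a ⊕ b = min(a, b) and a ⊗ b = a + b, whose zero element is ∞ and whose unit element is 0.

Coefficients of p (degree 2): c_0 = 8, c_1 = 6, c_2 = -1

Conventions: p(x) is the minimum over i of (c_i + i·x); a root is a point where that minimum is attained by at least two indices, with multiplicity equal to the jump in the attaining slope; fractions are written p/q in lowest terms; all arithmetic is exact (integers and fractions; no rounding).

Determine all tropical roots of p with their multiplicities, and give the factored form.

hull edge (i=0, c=8) to (i=2, c=-1): slope -9/2, span 2
Factored form: p(x) = -1 ⊗ (x ⊕ 9/2) ⊗ (x ⊕ 9/2)
Answer: roots = 9/2 (mult 2)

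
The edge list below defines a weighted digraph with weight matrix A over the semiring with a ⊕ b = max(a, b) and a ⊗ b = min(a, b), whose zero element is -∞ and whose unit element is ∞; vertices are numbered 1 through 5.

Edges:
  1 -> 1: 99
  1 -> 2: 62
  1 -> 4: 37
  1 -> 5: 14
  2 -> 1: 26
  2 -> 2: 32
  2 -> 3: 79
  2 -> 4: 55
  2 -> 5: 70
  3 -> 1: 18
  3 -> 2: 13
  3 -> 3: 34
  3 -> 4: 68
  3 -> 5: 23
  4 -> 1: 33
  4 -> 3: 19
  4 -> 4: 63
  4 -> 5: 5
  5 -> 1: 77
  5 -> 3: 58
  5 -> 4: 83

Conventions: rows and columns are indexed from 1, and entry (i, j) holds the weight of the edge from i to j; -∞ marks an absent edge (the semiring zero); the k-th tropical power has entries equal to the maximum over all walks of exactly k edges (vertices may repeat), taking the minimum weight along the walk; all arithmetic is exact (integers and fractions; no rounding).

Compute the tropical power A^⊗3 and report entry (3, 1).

A^⊗2:
  [99, 62, 62, 55, 62]
  [70, 32, 58, 70, 32]
  [33, 18, 34, 63, 23]
  [33, 33, 19, 63, 19]
  [77, 62, 34, 63, 23]
A^⊗3:
  [99, 62, 62, 62, 62]
  [70, 62, 34, 63, 32]
  [33, 33, 34, 63, 23]
  [33, 33, 33, 63, 33]
  [77, 62, 62, 63, 62]
Key observation: the optimum is the walk 3->3->4->1, with weight 34 min 68 min 33 = 33.
Optimal value attained by: walk 3->3->4->1.
Answer: (A^⊗3)[3][1] = 33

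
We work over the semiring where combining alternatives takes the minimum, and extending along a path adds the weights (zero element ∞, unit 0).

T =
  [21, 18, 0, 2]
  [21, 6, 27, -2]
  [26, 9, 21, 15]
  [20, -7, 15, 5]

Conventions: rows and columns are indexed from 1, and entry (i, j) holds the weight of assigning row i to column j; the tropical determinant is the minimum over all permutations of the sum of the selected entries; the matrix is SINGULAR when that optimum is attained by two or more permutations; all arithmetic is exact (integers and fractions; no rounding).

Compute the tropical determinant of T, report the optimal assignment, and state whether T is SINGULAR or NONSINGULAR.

σ = (1, 2, 3, 4): 21 + 6 + 21 + 5 = 53
σ = (1, 2, 4, 3): 21 + 6 + 15 + 15 = 57
σ = (1, 3, 2, 4): 21 + 27 + 9 + 5 = 62
σ = (1, 3, 4, 2): 21 + 27 + 15 + (-7) = 56
σ = (1, 4, 2, 3): 21 + (-2) + 9 + 15 = 43
σ = (1, 4, 3, 2): 21 + (-2) + 21 + (-7) = 33
σ = (2, 1, 3, 4): 18 + 21 + 21 + 5 = 65
σ = (2, 1, 4, 3): 18 + 21 + 15 + 15 = 69
σ = (2, 3, 1, 4): 18 + 27 + 26 + 5 = 76
σ = (2, 3, 4, 1): 18 + 27 + 15 + 20 = 80
σ = (2, 4, 1, 3): 18 + (-2) + 26 + 15 = 57
σ = (2, 4, 3, 1): 18 + (-2) + 21 + 20 = 57
σ = (3, 1, 2, 4): 0 + 21 + 9 + 5 = 35
σ = (3, 1, 4, 2): 0 + 21 + 15 + (-7) = 29
σ = (3, 2, 1, 4): 0 + 6 + 26 + 5 = 37
σ = (3, 2, 4, 1): 0 + 6 + 15 + 20 = 41
σ = (3, 4, 1, 2): 0 + (-2) + 26 + (-7) = 17
σ = (3, 4, 2, 1): 0 + (-2) + 9 + 20 = 27
σ = (4, 1, 2, 3): 2 + 21 + 9 + 15 = 47
σ = (4, 1, 3, 2): 2 + 21 + 21 + (-7) = 37
σ = (4, 2, 1, 3): 2 + 6 + 26 + 15 = 49
σ = (4, 2, 3, 1): 2 + 6 + 21 + 20 = 49
σ = (4, 3, 1, 2): 2 + 27 + 26 + (-7) = 48
σ = (4, 3, 2, 1): 2 + 27 + 9 + 20 = 58
Optimal value attained by: σ = (3, 4, 1, 2).
Answer: det⊕(T) = 17; verdict: NONSINGULAR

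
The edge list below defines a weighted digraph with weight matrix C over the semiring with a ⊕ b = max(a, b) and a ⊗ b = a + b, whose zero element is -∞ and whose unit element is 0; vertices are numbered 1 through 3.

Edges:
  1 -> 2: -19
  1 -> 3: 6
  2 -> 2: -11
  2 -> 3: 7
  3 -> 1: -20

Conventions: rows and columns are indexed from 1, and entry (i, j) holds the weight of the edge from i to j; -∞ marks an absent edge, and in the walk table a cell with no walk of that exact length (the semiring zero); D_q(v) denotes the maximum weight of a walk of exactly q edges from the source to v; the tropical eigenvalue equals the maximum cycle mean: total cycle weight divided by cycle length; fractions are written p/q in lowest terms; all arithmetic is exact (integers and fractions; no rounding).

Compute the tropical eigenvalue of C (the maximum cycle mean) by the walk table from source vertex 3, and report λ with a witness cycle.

q=0: [-∞, -∞, 0]
q=1: [-20, -∞, -∞]
q=2: [-∞, -39, -14]
q=3: [-34, -50, -32]
Optimal cycle mean attained by: cycle 1->3->1, total 6 + (-20), length 2.
Answer: λ = -7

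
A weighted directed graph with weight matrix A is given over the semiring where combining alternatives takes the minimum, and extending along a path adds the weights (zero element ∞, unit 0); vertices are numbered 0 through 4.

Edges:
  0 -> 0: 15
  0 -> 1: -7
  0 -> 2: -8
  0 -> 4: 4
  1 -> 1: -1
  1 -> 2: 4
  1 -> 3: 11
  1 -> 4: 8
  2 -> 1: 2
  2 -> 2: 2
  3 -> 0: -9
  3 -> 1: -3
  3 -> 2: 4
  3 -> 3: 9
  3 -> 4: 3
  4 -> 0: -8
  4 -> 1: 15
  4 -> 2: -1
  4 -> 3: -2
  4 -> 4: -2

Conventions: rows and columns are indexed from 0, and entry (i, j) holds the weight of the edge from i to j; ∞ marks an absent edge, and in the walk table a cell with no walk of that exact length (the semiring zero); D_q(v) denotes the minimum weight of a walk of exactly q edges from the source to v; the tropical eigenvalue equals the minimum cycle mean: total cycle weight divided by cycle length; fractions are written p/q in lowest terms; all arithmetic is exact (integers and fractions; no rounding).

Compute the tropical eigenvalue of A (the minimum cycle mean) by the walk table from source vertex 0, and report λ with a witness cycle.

q=0: [0, ∞, ∞, ∞, ∞]
q=1: [15, -7, -8, ∞, 4]
q=2: [-4, -8, -6, 2, 1]
q=3: [-7, -11, -12, -1, -1]
q=4: [-10, -14, -15, -3, -3]
q=5: [-12, -17, -18, -5, -6]
Optimal cycle mean attained by: cycle 0->1->4->3->0, total (-7) + 8 + (-2) + (-9), length 4.
Answer: λ = -5/2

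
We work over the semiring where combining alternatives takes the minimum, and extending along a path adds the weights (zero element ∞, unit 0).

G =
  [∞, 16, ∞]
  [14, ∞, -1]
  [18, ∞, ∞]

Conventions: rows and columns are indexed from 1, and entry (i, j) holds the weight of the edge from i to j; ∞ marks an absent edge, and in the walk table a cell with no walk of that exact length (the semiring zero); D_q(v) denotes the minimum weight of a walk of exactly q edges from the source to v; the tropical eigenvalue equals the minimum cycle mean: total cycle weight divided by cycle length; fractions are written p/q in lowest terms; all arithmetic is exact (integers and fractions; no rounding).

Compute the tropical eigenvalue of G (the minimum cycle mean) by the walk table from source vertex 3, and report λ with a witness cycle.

q=0: [∞, ∞, 0]
q=1: [18, ∞, ∞]
q=2: [∞, 34, ∞]
q=3: [48, ∞, 33]
Optimal cycle mean attained by: cycle 1->2->3->1, total 16 + (-1) + 18, length 3.
Answer: λ = 11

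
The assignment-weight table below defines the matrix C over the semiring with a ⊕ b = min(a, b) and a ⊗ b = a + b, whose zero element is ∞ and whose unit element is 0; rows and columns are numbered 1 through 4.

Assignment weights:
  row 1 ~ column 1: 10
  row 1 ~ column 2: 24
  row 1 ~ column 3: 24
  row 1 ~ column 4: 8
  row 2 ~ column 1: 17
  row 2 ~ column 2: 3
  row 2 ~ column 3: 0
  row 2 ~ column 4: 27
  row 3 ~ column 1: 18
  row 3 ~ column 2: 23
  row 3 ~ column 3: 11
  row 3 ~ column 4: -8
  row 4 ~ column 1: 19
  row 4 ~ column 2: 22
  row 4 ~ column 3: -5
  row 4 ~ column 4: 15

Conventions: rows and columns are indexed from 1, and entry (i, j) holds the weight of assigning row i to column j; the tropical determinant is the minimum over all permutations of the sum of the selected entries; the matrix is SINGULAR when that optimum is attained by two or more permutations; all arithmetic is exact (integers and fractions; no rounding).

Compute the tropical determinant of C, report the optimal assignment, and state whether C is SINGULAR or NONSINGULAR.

σ = (1, 2, 3, 4): 10 + 3 + 11 + 15 = 39
σ = (1, 2, 4, 3): 10 + 3 + (-8) + (-5) = 0
σ = (1, 3, 2, 4): 10 + 0 + 23 + 15 = 48
σ = (1, 3, 4, 2): 10 + 0 + (-8) + 22 = 24
σ = (1, 4, 2, 3): 10 + 27 + 23 + (-5) = 55
σ = (1, 4, 3, 2): 10 + 27 + 11 + 22 = 70
σ = (2, 1, 3, 4): 24 + 17 + 11 + 15 = 67
σ = (2, 1, 4, 3): 24 + 17 + (-8) + (-5) = 28
σ = (2, 3, 1, 4): 24 + 0 + 18 + 15 = 57
σ = (2, 3, 4, 1): 24 + 0 + (-8) + 19 = 35
σ = (2, 4, 1, 3): 24 + 27 + 18 + (-5) = 64
σ = (2, 4, 3, 1): 24 + 27 + 11 + 19 = 81
σ = (3, 1, 2, 4): 24 + 17 + 23 + 15 = 79
σ = (3, 1, 4, 2): 24 + 17 + (-8) + 22 = 55
σ = (3, 2, 1, 4): 24 + 3 + 18 + 15 = 60
σ = (3, 2, 4, 1): 24 + 3 + (-8) + 19 = 38
σ = (3, 4, 1, 2): 24 + 27 + 18 + 22 = 91
σ = (3, 4, 2, 1): 24 + 27 + 23 + 19 = 93
σ = (4, 1, 2, 3): 8 + 17 + 23 + (-5) = 43
σ = (4, 1, 3, 2): 8 + 17 + 11 + 22 = 58
σ = (4, 2, 1, 3): 8 + 3 + 18 + (-5) = 24
σ = (4, 2, 3, 1): 8 + 3 + 11 + 19 = 41
σ = (4, 3, 1, 2): 8 + 0 + 18 + 22 = 48
σ = (4, 3, 2, 1): 8 + 0 + 23 + 19 = 50
Optimal value attained by: σ = (1, 2, 4, 3).
Answer: det⊕(C) = 0; verdict: NONSINGULAR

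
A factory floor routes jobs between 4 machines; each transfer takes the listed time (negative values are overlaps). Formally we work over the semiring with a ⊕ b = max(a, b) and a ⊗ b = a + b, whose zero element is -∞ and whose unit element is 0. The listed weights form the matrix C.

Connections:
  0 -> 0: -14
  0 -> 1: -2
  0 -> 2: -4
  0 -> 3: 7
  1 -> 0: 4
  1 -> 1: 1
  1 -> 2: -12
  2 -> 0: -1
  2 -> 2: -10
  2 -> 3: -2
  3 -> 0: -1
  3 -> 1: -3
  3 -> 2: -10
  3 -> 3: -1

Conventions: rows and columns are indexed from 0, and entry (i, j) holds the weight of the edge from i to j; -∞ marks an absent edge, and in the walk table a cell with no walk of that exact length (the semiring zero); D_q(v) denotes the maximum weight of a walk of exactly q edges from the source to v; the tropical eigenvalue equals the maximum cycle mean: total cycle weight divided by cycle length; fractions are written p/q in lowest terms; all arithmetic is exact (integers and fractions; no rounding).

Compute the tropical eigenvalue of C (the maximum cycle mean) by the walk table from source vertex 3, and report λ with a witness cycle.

q=0: [-∞, -∞, -∞, 0]
q=1: [-1, -3, -10, -1]
q=2: [1, -2, -5, 6]
q=3: [5, 3, -3, 8]
q=4: [7, 5, 1, 12]
Optimal cycle mean attained by: cycle 0->3->0, total 7 + (-1), length 2.
Answer: λ = 3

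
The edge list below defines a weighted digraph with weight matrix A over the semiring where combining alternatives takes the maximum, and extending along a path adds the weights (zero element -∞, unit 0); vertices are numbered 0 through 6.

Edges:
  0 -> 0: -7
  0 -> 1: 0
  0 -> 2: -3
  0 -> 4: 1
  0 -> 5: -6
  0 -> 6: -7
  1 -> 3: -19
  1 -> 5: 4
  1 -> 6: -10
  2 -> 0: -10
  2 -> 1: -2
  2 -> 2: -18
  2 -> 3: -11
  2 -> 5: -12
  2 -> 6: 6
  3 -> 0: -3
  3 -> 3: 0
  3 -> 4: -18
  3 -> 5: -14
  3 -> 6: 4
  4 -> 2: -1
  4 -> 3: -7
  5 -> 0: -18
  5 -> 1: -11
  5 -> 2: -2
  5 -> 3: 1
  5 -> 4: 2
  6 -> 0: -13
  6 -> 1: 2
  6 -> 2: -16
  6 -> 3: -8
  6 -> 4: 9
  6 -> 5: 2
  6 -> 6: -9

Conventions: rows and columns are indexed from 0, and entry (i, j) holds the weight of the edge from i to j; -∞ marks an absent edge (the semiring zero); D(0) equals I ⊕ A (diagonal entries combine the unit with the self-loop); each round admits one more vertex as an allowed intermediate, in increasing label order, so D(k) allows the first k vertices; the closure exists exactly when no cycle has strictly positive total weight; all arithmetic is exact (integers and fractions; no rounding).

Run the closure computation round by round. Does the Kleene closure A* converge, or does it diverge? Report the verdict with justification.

D(0):
  [0, 0, -3, -∞, 1, -6, -7]
  [-∞, 0, -∞, -19, -∞, 4, -10]
  [-10, -2, 0, -11, -∞, -12, 6]
  [-3, -∞, -∞, 0, -18, -14, 4]
  [-∞, -∞, -1, -7, 0, -∞, -∞]
  [-18, -11, -2, 1, 2, 0, -∞]
  [-13, 2, -16, -8, 9, 2, 0]
D(1):
  [0, 0, -3, -∞, 1, -6, -7]
  [-∞, 0, -∞, -19, -∞, 4, -10]
  [-10, -2, 0, -11, -9, -12, 6]
  [-3, -3, -6, 0, -2, -9, 4]
  [-∞, -∞, -1, -7, 0, -∞, -∞]
  [-18, -11, -2, 1, 2, 0, -25]
  [-13, 2, -16, -8, 9, 2, 0]
D(2):
  [0, 0, -3, -19, 1, 4, -7]
  [-∞, 0, -∞, -19, -∞, 4, -10]
  [-10, -2, 0, -11, -9, 2, 6]
  [-3, -3, -6, 0, -2, 1, 4]
  [-∞, -∞, -1, -7, 0, -∞, -∞]
  [-18, -11, -2, 1, 2, 0, -21]
  [-13, 2, -16, -8, 9, 6, 0]
D(3):
  [0, 0, -3, -14, 1, 4, 3]
  [-∞, 0, -∞, -19, -∞, 4, -10]
  [-10, -2, 0, -11, -9, 2, 6]
  [-3, -3, -6, 0, -2, 1, 4]
  [-11, -3, -1, -7, 0, 1, 5]
  [-12, -4, -2, 1, 2, 0, 4]
  [-13, 2, -16, -8, 9, 6, 0]
Detection: at round 4, diagonal entry (5, 5) turns strictly positive.
Key observation: the cycle 5->3->0->1->5 has total weight 1 + (-3) + 0 + 4, which is strictly positive.
Answer: DIVERGES — positive cycle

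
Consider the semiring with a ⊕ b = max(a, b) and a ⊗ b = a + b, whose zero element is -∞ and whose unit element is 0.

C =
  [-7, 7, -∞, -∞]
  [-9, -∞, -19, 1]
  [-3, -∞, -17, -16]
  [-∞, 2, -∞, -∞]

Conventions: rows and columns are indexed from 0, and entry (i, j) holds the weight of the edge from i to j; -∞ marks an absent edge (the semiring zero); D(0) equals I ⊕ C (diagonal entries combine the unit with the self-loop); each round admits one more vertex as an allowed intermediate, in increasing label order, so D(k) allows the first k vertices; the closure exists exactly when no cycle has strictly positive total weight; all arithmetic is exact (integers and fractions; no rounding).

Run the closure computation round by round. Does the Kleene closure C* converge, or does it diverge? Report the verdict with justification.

D(0):
  [0, 7, -∞, -∞]
  [-9, 0, -19, 1]
  [-3, -∞, 0, -16]
  [-∞, 2, -∞, 0]
D(1):
  [0, 7, -∞, -∞]
  [-9, 0, -19, 1]
  [-3, 4, 0, -16]
  [-∞, 2, -∞, 0]
Detection: at round 2, diagonal entry (3, 3) turns strictly positive.
Key observation: the cycle 3->1->3 has total weight 2 + 1, which is strictly positive.
Answer: DIVERGES — positive cycle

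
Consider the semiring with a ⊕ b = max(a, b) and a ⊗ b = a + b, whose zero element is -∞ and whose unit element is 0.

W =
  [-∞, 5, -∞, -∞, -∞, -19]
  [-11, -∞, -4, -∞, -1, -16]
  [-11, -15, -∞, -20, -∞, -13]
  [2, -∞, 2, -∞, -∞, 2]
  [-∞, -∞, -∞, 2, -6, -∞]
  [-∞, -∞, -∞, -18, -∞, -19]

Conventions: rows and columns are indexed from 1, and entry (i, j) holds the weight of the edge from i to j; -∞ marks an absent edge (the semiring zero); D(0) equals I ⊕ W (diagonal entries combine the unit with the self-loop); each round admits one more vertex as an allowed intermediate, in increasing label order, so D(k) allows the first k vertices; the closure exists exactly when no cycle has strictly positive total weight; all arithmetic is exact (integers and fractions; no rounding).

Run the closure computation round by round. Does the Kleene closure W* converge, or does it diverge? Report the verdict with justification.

D(0):
  [0, 5, -∞, -∞, -∞, -19]
  [-11, 0, -4, -∞, -1, -16]
  [-11, -15, 0, -20, -∞, -13]
  [2, -∞, 2, 0, -∞, 2]
  [-∞, -∞, -∞, 2, 0, -∞]
  [-∞, -∞, -∞, -18, -∞, 0]
D(1):
  [0, 5, -∞, -∞, -∞, -19]
  [-11, 0, -4, -∞, -1, -16]
  [-11, -6, 0, -20, -∞, -13]
  [2, 7, 2, 0, -∞, 2]
  [-∞, -∞, -∞, 2, 0, -∞]
  [-∞, -∞, -∞, -18, -∞, 0]
D(2):
  [0, 5, 1, -∞, 4, -11]
  [-11, 0, -4, -∞, -1, -16]
  [-11, -6, 0, -20, -7, -13]
  [2, 7, 3, 0, 6, 2]
  [-∞, -∞, -∞, 2, 0, -∞]
  [-∞, -∞, -∞, -18, -∞, 0]
D(3):
  [0, 5, 1, -19, 4, -11]
  [-11, 0, -4, -24, -1, -16]
  [-11, -6, 0, -20, -7, -13]
  [2, 7, 3, 0, 6, 2]
  [-∞, -∞, -∞, 2, 0, -∞]
  [-∞, -∞, -∞, -18, -∞, 0]
Detection: at round 4, diagonal entry (5, 5) turns strictly positive.
Key observation: the cycle 5->4->1->2->5 has total weight 2 + 2 + 5 + (-1), which is strictly positive.
Answer: DIVERGES — positive cycle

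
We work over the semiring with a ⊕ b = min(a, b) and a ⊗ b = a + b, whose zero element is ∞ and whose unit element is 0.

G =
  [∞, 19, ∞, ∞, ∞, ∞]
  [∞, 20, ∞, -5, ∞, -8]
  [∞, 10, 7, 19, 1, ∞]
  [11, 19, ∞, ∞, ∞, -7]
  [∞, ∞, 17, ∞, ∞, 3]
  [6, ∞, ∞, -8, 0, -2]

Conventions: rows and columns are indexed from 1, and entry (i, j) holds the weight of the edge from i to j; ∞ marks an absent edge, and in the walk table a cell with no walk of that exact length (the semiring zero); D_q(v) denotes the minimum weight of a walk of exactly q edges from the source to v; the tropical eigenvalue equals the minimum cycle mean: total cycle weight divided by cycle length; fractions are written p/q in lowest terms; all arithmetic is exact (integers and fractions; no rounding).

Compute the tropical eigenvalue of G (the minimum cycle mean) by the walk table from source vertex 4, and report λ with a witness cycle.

q=0: [∞, ∞, ∞, 0, ∞, ∞]
q=1: [11, 19, ∞, ∞, ∞, -7]
q=2: [-1, 30, ∞, -15, -7, -9]
q=3: [-4, 4, 10, -17, -9, -22]
q=4: [-16, 2, 8, -30, -22, -24]
q=5: [-19, -11, -5, -32, -24, -37]
q=6: [-31, -13, -7, -45, -37, -39]
Optimal cycle mean attained by: cycle 4->6->4, total (-7) + (-8), length 2.
Answer: λ = -15/2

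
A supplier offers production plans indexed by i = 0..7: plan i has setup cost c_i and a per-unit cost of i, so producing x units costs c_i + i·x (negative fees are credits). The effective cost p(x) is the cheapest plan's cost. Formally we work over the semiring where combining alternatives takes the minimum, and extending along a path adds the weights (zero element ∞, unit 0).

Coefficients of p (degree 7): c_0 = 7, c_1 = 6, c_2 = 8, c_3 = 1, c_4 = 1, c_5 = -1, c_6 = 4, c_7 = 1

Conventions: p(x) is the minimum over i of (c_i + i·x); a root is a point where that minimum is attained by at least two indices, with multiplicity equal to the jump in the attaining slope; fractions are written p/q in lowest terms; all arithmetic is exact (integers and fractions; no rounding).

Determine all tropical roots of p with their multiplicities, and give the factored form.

hull edge (i=0, c=7) to (i=3, c=1): slope -2, span 3
hull edge (i=3, c=1) to (i=5, c=-1): slope -1, span 2
hull edge (i=5, c=-1) to (i=7, c=1): slope 1, span 2
Factored form: p(x) = 1 ⊗ (x ⊕ (-1)) ⊗ (x ⊕ (-1)) ⊗ (x ⊕ 1) ⊗ (x ⊕ 1) ⊗ (x ⊕ 2) ⊗ (x ⊕ 2) ⊗ (x ⊕ 2)
Answer: roots = -1 (mult 2), 1 (mult 2), 2 (mult 3)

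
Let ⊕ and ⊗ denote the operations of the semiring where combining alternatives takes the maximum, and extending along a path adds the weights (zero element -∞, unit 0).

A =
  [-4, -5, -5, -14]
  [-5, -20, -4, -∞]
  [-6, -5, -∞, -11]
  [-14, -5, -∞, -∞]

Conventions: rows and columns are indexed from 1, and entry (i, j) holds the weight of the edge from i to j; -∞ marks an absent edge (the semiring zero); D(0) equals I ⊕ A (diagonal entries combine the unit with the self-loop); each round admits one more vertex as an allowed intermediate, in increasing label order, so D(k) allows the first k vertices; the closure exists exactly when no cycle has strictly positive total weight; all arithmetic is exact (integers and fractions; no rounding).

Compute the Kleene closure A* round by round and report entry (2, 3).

D(0):
  [0, -5, -5, -14]
  [-5, 0, -4, -∞]
  [-6, -5, 0, -11]
  [-14, -5, -∞, 0]
D(1):
  [0, -5, -5, -14]
  [-5, 0, -4, -19]
  [-6, -5, 0, -11]
  [-14, -5, -19, 0]
D(2):
  [0, -5, -5, -14]
  [-5, 0, -4, -19]
  [-6, -5, 0, -11]
  [-10, -5, -9, 0]
D(3):
  [0, -5, -5, -14]
  [-5, 0, -4, -15]
  [-6, -5, 0, -11]
  [-10, -5, -9, 0]
D(4):
  [0, -5, -5, -14]
  [-5, 0, -4, -15]
  [-6, -5, 0, -11]
  [-10, -5, -9, 0]
Answer: A*[2][3] = -4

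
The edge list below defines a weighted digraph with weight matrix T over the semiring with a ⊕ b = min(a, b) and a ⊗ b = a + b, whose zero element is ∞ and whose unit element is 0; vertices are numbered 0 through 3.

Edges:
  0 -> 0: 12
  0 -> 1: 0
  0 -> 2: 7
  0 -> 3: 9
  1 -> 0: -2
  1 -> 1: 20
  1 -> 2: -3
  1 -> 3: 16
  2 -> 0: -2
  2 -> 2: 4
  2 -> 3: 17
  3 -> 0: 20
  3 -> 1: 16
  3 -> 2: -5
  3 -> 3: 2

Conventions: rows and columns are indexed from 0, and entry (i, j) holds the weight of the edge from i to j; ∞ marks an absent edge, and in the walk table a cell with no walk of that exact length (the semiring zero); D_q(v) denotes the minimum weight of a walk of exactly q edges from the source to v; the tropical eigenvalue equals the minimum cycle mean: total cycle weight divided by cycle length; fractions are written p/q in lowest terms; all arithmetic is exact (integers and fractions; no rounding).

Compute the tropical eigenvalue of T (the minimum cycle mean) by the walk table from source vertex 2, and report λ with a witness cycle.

q=0: [∞, ∞, 0, ∞]
q=1: [-2, ∞, 4, 17]
q=2: [2, -2, 5, 7]
q=3: [-4, 2, -5, 9]
q=4: [-7, -4, -1, 5]
Optimal cycle mean attained by: cycle 0->1->2->0, total 0 + (-3) + (-2), length 3.
Answer: λ = -5/3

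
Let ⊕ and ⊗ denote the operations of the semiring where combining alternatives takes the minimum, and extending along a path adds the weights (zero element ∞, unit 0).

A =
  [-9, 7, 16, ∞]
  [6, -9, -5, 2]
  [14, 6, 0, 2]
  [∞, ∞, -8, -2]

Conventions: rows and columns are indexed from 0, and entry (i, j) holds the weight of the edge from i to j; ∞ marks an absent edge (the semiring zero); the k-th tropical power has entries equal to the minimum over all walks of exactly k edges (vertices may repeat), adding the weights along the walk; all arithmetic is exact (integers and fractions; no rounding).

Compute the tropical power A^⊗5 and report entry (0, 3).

A^⊗2:
  [-18, -2, 2, 9]
  [-3, -18, -14, -7]
  [5, -3, -6, 0]
  [6, -2, -10, -6]
A^⊗3:
  [-27, -11, -7, 0]
  [-12, -27, -23, -16]
  [-4, -12, -8, -4]
  [-3, -11, -14, -8]
A^⊗4:
  [-36, -20, -16, -9]
  [-21, -36, -32, -25]
  [-13, -21, -17, -10]
  [-12, -20, -16, -12]
A^⊗5:
  [-45, -29, -25, -18]
  [-30, -45, -41, -34]
  [-22, -30, -26, -19]
  [-21, -29, -25, -18]
Key observation: the optimum is the walk 0->0->0->0->1->3, with weight (-9) + (-9) + (-9) + 7 + 2 = -18.
Optimal value attained by: walk 0->0->0->0->1->3.
Answer: (A^⊗5)[0][3] = -18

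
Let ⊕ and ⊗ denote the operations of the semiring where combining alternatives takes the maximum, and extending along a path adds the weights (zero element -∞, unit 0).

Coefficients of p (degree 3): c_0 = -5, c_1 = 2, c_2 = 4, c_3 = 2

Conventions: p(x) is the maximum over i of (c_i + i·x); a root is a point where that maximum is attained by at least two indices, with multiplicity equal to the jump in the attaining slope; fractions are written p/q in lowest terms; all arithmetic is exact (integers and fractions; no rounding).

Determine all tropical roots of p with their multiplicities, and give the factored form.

hull edge (i=0, c=-5) to (i=1, c=2): slope 7, span 1
hull edge (i=1, c=2) to (i=2, c=4): slope 2, span 1
hull edge (i=2, c=4) to (i=3, c=2): slope -2, span 1
Factored form: p(x) = 2 ⊗ (x ⊕ (-7)) ⊗ (x ⊕ (-2)) ⊗ (x ⊕ 2)
Answer: roots = -7 (mult 1), -2 (mult 1), 2 (mult 1)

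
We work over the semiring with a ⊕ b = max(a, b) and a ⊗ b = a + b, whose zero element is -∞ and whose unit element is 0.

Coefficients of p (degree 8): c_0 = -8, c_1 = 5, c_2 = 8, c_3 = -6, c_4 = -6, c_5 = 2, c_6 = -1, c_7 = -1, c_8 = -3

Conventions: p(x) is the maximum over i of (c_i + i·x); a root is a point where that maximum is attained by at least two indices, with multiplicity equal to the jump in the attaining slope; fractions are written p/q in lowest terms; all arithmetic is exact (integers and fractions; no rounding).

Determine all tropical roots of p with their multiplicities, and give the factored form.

hull edge (i=0, c=-8) to (i=1, c=5): slope 13, span 1
hull edge (i=1, c=5) to (i=2, c=8): slope 3, span 1
hull edge (i=2, c=8) to (i=7, c=-1): slope -9/5, span 5
hull edge (i=7, c=-1) to (i=8, c=-3): slope -2, span 1
Factored form: p(x) = -3 ⊗ (x ⊕ (-13)) ⊗ (x ⊕ (-3)) ⊗ (x ⊕ 9/5) ⊗ (x ⊕ 9/5) ⊗ (x ⊕ 9/5) ⊗ (x ⊕ 9/5) ⊗ (x ⊕ 9/5) ⊗ (x ⊕ 2)
Answer: roots = -13 (mult 1), -3 (mult 1), 9/5 (mult 5), 2 (mult 1)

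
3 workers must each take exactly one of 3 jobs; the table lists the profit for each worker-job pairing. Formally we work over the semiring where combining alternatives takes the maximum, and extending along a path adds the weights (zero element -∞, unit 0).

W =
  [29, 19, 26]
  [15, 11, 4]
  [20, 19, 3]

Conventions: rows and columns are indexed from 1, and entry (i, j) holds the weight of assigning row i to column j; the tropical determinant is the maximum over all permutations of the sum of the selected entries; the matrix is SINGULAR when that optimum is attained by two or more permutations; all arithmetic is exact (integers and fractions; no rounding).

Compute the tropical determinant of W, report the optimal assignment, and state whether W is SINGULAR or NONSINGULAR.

σ = (1, 2, 3): 29 + 11 + 3 = 43
σ = (1, 3, 2): 29 + 4 + 19 = 52
σ = (2, 1, 3): 19 + 15 + 3 = 37
σ = (2, 3, 1): 19 + 4 + 20 = 43
σ = (3, 1, 2): 26 + 15 + 19 = 60
σ = (3, 2, 1): 26 + 11 + 20 = 57
Optimal value attained by: σ = (3, 1, 2).
Answer: det⊕(W) = 60; verdict: NONSINGULAR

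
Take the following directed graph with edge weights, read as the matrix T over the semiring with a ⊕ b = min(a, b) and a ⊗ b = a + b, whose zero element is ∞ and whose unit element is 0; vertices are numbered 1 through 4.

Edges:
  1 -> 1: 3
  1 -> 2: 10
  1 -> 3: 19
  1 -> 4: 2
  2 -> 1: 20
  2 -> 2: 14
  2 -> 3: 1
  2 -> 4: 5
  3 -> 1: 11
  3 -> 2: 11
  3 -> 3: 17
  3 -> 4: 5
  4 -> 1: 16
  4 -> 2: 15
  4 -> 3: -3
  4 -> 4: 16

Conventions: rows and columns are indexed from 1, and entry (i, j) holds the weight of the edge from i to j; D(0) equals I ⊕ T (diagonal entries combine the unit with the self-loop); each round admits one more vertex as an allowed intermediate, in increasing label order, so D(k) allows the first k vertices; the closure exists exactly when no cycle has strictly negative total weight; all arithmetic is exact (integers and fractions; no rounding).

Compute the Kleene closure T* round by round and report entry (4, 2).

D(0):
  [0, 10, 19, 2]
  [20, 0, 1, 5]
  [11, 11, 0, 5]
  [16, 15, -3, 0]
D(1):
  [0, 10, 19, 2]
  [20, 0, 1, 5]
  [11, 11, 0, 5]
  [16, 15, -3, 0]
D(2):
  [0, 10, 11, 2]
  [20, 0, 1, 5]
  [11, 11, 0, 5]
  [16, 15, -3, 0]
D(3):
  [0, 10, 11, 2]
  [12, 0, 1, 5]
  [11, 11, 0, 5]
  [8, 8, -3, 0]
D(4):
  [0, 10, -1, 2]
  [12, 0, 1, 5]
  [11, 11, 0, 5]
  [8, 8, -3, 0]
Answer: T*[4][2] = 8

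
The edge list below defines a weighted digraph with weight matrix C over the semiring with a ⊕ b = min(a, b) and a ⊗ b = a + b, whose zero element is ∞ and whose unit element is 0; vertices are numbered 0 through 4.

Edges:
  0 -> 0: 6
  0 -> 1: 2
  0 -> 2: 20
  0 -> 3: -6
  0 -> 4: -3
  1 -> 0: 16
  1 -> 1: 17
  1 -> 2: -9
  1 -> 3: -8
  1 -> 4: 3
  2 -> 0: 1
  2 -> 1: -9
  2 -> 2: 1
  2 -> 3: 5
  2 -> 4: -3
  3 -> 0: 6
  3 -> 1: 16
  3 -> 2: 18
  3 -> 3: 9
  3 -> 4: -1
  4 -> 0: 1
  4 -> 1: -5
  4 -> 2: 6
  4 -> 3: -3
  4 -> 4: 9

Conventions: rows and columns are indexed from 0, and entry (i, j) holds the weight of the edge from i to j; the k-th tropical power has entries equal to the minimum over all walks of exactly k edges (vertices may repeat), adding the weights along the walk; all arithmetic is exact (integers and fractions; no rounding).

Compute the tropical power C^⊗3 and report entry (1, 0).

C^⊗2:
  [-2, -8, -7, -6, -7]
  [-8, -18, -8, -4, -12]
  [-2, -8, -18, -17, -6]
  [0, -6, 5, -4, 3]
  [3, -3, -14, -13, -4]
C^⊗3:
  [-6, -16, -17, -16, -10]
  [-11, -17, -27, -26, -15]
  [-17, -27, -17, -16, -21]
  [2, -4, -15, -14, -5]
  [-13, -23, -13, -11, -17]
Key observation: the optimum is the walk 1->2->4->0, with weight (-9) + (-3) + 1 = -11.
Optimal value attained by: walk 1->2->4->0.
Answer: (C^⊗3)[1][0] = -11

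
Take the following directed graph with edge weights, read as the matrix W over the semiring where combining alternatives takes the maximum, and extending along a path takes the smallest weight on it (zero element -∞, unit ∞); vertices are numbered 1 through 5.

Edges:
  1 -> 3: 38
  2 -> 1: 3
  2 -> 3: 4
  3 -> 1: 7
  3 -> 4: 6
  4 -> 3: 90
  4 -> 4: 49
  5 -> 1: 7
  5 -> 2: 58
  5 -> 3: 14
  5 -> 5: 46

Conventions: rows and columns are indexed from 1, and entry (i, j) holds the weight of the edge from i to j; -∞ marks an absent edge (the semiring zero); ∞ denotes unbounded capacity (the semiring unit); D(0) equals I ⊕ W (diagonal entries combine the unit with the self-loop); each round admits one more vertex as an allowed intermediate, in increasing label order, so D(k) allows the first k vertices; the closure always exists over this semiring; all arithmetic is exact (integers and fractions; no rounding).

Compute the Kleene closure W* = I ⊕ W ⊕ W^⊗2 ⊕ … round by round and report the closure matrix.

D(0):
  [∞, -∞, 38, -∞, -∞]
  [3, ∞, 4, -∞, -∞]
  [7, -∞, ∞, 6, -∞]
  [-∞, -∞, 90, ∞, -∞]
  [7, 58, 14, -∞, ∞]
D(1):
  [∞, -∞, 38, -∞, -∞]
  [3, ∞, 4, -∞, -∞]
  [7, -∞, ∞, 6, -∞]
  [-∞, -∞, 90, ∞, -∞]
  [7, 58, 14, -∞, ∞]
D(2):
  [∞, -∞, 38, -∞, -∞]
  [3, ∞, 4, -∞, -∞]
  [7, -∞, ∞, 6, -∞]
  [-∞, -∞, 90, ∞, -∞]
  [7, 58, 14, -∞, ∞]
D(3):
  [∞, -∞, 38, 6, -∞]
  [4, ∞, 4, 4, -∞]
  [7, -∞, ∞, 6, -∞]
  [7, -∞, 90, ∞, -∞]
  [7, 58, 14, 6, ∞]
D(4):
  [∞, -∞, 38, 6, -∞]
  [4, ∞, 4, 4, -∞]
  [7, -∞, ∞, 6, -∞]
  [7, -∞, 90, ∞, -∞]
  [7, 58, 14, 6, ∞]
D(5):
  [∞, -∞, 38, 6, -∞]
  [4, ∞, 4, 4, -∞]
  [7, -∞, ∞, 6, -∞]
  [7, -∞, 90, ∞, -∞]
  [7, 58, 14, 6, ∞]
Answer: W* = [[∞, -∞, 38, 6, -∞], [4, ∞, 4, 4, -∞], [7, -∞, ∞, 6, -∞], [7, -∞, 90, ∞, -∞], [7, 58, 14, 6, ∞]]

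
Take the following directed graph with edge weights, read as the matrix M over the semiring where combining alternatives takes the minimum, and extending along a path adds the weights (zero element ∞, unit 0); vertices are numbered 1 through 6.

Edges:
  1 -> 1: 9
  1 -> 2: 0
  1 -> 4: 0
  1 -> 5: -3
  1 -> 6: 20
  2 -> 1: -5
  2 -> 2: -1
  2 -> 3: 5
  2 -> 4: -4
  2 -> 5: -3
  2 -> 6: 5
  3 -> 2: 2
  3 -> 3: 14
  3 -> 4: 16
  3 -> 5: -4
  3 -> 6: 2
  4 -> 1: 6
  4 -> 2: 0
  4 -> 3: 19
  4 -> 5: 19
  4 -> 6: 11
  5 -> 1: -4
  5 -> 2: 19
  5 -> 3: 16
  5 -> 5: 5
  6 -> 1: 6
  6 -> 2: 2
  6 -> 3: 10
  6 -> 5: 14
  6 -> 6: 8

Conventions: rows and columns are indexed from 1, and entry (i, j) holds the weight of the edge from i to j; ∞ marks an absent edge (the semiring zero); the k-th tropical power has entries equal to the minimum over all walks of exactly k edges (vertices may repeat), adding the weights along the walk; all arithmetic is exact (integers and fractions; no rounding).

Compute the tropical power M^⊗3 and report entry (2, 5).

M^⊗2:
  [-7, -1, 5, -4, -3, 5]
  [-7, -5, 4, -5, -8, 4]
  [-8, 1, 7, -2, -1, 7]
  [-5, -1, 5, -4, -3, 5]
  [1, -4, 21, -4, -7, 16]
  [-3, 1, 7, -2, -1, 7]
M^⊗3:
  [-7, -7, 4, -7, -10, 4]
  [-12, -7, 0, -9, -10, 0]
  [-5, -8, 6, -8, -11, 6]
  [-7, -5, 4, -5, -8, 4]
  [-11, -5, 1, -8, -7, 1]
  [-5, -3, 6, -3, -6, 6]
Key observation: the optimum is the walk 2->5->1->5, with weight (-3) + (-4) + (-3) = -10.
Optimal value attained by: walk 2->5->1->5.
Answer: (M^⊗3)[2][5] = -10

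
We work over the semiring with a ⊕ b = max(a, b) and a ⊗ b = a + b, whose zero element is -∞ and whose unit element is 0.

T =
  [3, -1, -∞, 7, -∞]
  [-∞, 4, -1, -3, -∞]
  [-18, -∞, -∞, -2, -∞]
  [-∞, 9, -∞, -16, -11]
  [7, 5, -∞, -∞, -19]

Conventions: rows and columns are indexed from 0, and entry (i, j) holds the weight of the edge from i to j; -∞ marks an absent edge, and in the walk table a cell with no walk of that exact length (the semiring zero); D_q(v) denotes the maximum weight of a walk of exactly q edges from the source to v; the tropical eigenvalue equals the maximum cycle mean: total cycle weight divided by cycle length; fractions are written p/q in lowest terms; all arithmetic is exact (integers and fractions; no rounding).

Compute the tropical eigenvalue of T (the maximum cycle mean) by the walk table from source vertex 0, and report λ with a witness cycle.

q=0: [0, -∞, -∞, -∞, -∞]
q=1: [3, -1, -∞, 7, -∞]
q=2: [6, 16, -2, 10, -4]
q=3: [9, 20, 15, 13, -1]
q=4: [12, 24, 19, 17, 2]
q=5: [15, 28, 23, 21, 6]
Optimal cycle mean attained by: cycle 1->1, total 4, length 1.
Answer: λ = 4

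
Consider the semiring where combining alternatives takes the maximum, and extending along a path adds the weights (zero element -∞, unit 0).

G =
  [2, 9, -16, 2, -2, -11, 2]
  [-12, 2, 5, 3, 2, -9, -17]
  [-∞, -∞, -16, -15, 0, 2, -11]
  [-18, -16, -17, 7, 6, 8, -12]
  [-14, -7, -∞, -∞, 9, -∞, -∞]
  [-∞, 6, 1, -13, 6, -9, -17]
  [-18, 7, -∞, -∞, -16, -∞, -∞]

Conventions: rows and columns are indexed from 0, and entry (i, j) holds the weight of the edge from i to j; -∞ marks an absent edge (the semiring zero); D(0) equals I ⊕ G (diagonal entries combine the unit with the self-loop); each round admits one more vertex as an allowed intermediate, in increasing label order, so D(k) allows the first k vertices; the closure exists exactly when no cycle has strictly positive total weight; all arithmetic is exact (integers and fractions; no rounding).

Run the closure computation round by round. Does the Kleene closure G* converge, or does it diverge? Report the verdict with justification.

Detection: at round 0, diagonal entry (0, 0) turns strictly positive.
Key observation: the cycle 0->0 has total weight 2, which is strictly positive.
Answer: DIVERGES — positive cycle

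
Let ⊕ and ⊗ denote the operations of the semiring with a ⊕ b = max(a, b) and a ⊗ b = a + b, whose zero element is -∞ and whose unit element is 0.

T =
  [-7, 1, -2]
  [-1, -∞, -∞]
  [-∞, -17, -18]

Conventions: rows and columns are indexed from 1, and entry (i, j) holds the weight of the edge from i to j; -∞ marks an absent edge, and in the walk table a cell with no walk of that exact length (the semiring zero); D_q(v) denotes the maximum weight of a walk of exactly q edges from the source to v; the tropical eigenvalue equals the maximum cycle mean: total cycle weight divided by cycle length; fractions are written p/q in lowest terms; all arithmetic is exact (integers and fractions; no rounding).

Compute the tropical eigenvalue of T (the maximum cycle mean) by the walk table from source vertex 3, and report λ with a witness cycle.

q=0: [-∞, -∞, 0]
q=1: [-∞, -17, -18]
q=2: [-18, -35, -36]
q=3: [-25, -17, -20]
Optimal cycle mean attained by: cycle 1->2->1, total 1 + (-1), length 2.
Answer: λ = 0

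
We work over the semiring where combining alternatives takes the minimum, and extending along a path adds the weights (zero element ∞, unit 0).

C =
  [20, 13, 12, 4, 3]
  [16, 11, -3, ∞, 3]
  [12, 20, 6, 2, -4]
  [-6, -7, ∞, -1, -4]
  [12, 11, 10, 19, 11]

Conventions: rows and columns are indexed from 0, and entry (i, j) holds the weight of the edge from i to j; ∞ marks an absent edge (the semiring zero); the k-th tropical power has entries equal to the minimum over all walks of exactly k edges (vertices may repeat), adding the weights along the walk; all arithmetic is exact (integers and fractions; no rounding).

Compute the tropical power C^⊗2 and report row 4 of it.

C^⊗2:
  [-2, -3, 10, 3, 0]
  [9, 14, 3, -1, -7]
  [-4, -5, 6, 1, -2]
  [-7, -8, -10, -2, -5]
  [13, 12, 8, 12, 6]
Answer: row 4 of C^⊗2 = [13, 12, 8, 12, 6]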